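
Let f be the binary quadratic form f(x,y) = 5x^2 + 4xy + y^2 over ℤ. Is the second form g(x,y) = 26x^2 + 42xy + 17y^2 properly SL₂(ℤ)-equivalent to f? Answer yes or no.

D₁ = -4, D₂ = -4
f: flip: (5,4,1)→(1,-4,5)
f: translate: b→0 (≡-4 mod 2), so (1,-4,5)→(1,0,1)
f: reduced (well bottom): (1,0,1) with a≤c, −a<b≤a
g: translate: b→-10 (≡42 mod 52), so (26,42,17)→(26,-10,1)
g: flip: (26,-10,1)→(1,10,26)
g: translate: b→0 (≡10 mod 2), so (1,10,26)→(1,0,1)
g: reduced (well bottom): (1,0,1) with a≤c, −a<b≤a
reduced forms (1, 0, 1) vs (1, 0, 1) ⇒ equivalent

yes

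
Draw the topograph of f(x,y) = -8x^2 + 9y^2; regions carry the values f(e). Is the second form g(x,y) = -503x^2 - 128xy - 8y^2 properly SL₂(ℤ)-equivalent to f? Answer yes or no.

D₁ = 288, D₂ = 288
river cycle of f (length 2): (-8, 16, 1), (1, 16, -8)
river cycle of g (length 2): (-8, 16, 1), (1, 16, -8)
cycles coincide ⇒ equivalent

yes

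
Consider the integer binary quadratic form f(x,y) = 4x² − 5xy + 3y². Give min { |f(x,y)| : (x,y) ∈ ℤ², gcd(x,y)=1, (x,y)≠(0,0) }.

translate: b→3 (≡-5 mod 8), so (4,-5,3)→(4,3,2)
flip: (4,3,2)→(2,-3,4)
translate: b→1 (≡-3 mod 4), so (2,-3,4)→(2,1,3)
reduced (well bottom): (2,1,3) with a≤c, −a<b≤a
well minimum = a = 2

2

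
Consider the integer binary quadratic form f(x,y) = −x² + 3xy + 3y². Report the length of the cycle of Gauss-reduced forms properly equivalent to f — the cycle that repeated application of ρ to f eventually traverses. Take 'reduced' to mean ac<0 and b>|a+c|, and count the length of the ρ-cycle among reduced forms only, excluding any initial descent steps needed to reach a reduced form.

D = 21, ⌊√D⌋ = 4
river: ρ → (3,3,-1)
river: ρ → (-1,3,3)
ρ-cycle length = 2 (tail of 0 descent steps not counted)

2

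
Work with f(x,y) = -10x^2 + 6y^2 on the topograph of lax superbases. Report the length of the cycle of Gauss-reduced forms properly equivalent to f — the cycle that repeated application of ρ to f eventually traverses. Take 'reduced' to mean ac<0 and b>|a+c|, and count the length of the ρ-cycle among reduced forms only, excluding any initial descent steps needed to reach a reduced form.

D = 240, ⌊√D⌋ = 15
descent: ρ → (6,12,-4)  [lands on river]
river: ρ → (-4,12,6)
ρ-cycle length = 2 (tail of 1 descent step not counted)

2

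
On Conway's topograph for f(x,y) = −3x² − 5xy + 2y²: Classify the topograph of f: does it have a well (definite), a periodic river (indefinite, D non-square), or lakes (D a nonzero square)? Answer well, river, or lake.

D = b²−4ac = (-5)² − 4·(-3)·2 = 49
D = 7² is a perfect square ⇒ form factors over ℤ ⇒ lakes

lake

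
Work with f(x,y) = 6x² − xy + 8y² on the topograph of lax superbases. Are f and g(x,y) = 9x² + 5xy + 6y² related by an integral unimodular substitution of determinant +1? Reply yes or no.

D₁ = -191, D₂ = -191
f: reduced (well bottom): (6,-1,8) with a≤c, −a<b≤a
g: flip: (9,5,6)→(6,-5,9)
g: reduced (well bottom): (6,-5,9) with a≤c, −a<b≤a
reduced forms (6, -1, 8) vs (6, -5, 9) ⇒ inequivalent

no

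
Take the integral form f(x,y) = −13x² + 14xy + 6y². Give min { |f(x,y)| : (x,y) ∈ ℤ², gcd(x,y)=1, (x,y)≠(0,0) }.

river: ρ → (6,22,-1)
river: ρ → (-1,22,6)
river: ρ → (6,14,-13)
river: ρ → (-13,12,7)
river: ρ → (7,16,-9)
river: ρ → (-9,20,3)
river: ρ → (3,22,-2)
river: ρ → (-2,22,3)
river: ρ → (3,20,-9)
river: ρ → (-9,16,7)
river: ρ → (7,12,-13)
river: ρ → (-13,14,6)
closes: descent 0, river 12
min |a| on river = 1

1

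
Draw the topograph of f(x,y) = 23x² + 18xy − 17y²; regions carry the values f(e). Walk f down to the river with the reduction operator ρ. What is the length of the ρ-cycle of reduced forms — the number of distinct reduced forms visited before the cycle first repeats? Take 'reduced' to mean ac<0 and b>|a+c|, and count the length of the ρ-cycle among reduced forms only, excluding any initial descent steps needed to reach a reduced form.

D = 1888, ⌊√D⌋ = 43
river: ρ → (-17,16,24)
river: ρ → (24,32,-9)
river: ρ → (-9,40,8)
river: ρ → (8,40,-9)
river: ρ → (-9,32,24)
river: ρ → (24,16,-17)
river: ρ → (-17,18,23)
river: ρ → (23,28,-12)
river: ρ → (-12,20,31)
river: ρ → (31,42,-1)
river: ρ → (-1,42,31)
river: ρ → (31,20,-12)
river: ρ → (-12,28,23)
river: ρ → (23,18,-17)
ρ-cycle length = 14 (tail of 0 descent steps not counted)

14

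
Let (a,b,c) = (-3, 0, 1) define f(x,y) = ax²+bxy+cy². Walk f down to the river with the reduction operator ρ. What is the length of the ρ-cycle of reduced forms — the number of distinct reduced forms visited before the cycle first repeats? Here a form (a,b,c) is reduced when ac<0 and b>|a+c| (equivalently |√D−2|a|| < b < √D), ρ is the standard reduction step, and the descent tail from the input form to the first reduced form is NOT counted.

D = 12, ⌊√D⌋ = 3
descent: ρ → (1,2,-2)  [lands on river]
river: ρ → (-2,2,1)
ρ-cycle length = 2 (tail of 1 descent step not counted)

2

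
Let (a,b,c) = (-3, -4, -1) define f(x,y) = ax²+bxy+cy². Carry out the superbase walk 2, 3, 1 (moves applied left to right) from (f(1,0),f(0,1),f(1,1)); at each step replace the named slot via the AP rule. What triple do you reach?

start (-3,-1,-8) = (f(1,0),f(0,1),f(1,1))
replace slot 2: 2·((-3)+(-8)) − (-1) = -21 → (-3,-21,-8)
replace slot 3: 2·((-3)+(-21)) − (-8) = -40 → (-3,-21,-40)
replace slot 1: 2·((-21)+(-40)) − (-3) = -119 → (-119,-21,-40)

-119,-21,-40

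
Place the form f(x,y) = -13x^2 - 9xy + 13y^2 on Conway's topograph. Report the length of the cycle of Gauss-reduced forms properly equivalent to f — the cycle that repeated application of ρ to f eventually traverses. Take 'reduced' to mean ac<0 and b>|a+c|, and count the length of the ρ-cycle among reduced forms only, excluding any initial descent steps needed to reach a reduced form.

D = 757, ⌊√D⌋ = 27
descent: ρ → (13,9,-13)  [lands on river]
river: ρ → (-13,17,9)
river: ρ → (9,19,-11)
river: ρ → (-11,25,3)
river: ρ → (3,23,-19)
river: ρ → (-19,15,7)
river: ρ → (7,27,-1)
river: ρ → (-1,27,7)
river: ρ → (7,15,-19)
river: ρ → (-19,23,3)
river: ρ → (3,25,-11)
river: ρ → (-11,19,9)
river: ρ → (9,17,-13)
river: ρ → (-13,9,13)
river: ρ → (13,17,-9)
river: ρ → (-9,19,11)
river: ρ → (11,25,-3)
river: ρ → (-3,23,19)
river: ρ → (19,15,-7)
river: ρ → (-7,27,1)
river: ρ → (1,27,-7)
river: ρ → (-7,15,19)
river: ρ → (19,23,-3)
river: ρ → (-3,25,11)
river: ρ → (11,19,-9)
river: ρ → (-9,17,13)
ρ-cycle length = 26 (tail of 1 descent step not counted)

26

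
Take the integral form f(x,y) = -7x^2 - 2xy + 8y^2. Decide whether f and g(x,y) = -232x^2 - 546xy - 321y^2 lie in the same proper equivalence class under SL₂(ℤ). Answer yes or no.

D₁ = 228, D₂ = 228
river cycle of f (length 6): (8, 2, -7), (-7, 12, 3), (3, 12, -7), (-7, 2, 8), (8, 14, -1), (-1, 14, 8)
river cycle of g (length 6): (-7, 12, 3), (3, 12, -7), (-7, 2, 8), (8, 14, -1), (-1, 14, 8), (8, 2, -7)
cycles coincide ⇒ equivalent

yes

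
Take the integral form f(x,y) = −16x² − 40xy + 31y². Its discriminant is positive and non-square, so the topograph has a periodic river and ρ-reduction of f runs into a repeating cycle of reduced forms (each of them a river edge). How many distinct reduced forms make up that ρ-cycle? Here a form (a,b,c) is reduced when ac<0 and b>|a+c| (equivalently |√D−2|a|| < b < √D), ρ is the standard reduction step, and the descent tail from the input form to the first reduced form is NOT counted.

D = 3584, ⌊√D⌋ = 59
descent: ρ → (31,40,-16)  [lands on river]
river: ρ → (-16,56,7)
river: ρ → (7,56,-16)
river: ρ → (-16,40,31)
river: ρ → (31,22,-25)
river: ρ → (-25,28,28)
river: ρ → (28,28,-25)
river: ρ → (-25,22,31)
ρ-cycle length = 8 (tail of 1 descent step not counted)

8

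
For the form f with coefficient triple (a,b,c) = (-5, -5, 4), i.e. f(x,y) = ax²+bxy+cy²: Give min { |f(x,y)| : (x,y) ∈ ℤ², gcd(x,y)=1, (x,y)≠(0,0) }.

descent: ρ → (4,5,-5)  [lands on river]
river: ρ → (-5,5,4)
river: ρ → (4,3,-6)
river: ρ → (-6,9,1)
river: ρ → (1,9,-6)
river: ρ → (-6,3,4)
closes: descent 1, river 6
min |a| on river = 1

1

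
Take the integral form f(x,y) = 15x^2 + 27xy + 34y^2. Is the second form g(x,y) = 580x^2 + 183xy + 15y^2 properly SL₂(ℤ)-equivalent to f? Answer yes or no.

D₁ = -1311, D₂ = -1311
f: translate: b→-3 (≡27 mod 30), so (15,27,34)→(15,-3,22)
f: reduced (well bottom): (15,-3,22) with a≤c, −a<b≤a
g: flip: (580,183,15)→(15,-183,580)
g: translate: b→-3 (≡-183 mod 30), so (15,-183,580)→(15,-3,22)
g: reduced (well bottom): (15,-3,22) with a≤c, −a<b≤a
reduced forms (15, -3, 22) vs (15, -3, 22) ⇒ equivalent

yes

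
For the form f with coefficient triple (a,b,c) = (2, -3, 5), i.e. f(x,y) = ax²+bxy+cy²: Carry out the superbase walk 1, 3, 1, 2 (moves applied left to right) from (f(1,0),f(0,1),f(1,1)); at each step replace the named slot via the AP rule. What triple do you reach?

start (2,5,4) = (f(1,0),f(0,1),f(1,1))
replace slot 1: 2·(5+4) − 2 = 16 → (16,5,4)
replace slot 3: 2·(16+5) − 4 = 38 → (16,5,38)
replace slot 1: 2·(5+38) − 16 = 70 → (70,5,38)
replace slot 2: 2·(70+38) − 5 = 211 → (70,211,38)

70,211,38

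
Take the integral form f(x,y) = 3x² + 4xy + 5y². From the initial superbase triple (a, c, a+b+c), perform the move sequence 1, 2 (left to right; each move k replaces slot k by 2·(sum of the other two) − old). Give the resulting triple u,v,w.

start (3,5,12) = (f(1,0),f(0,1),f(1,1))
replace slot 1: 2·(5+12) − 3 = 31 → (31,5,12)
replace slot 2: 2·(31+12) − 5 = 81 → (31,81,12)

31,81,12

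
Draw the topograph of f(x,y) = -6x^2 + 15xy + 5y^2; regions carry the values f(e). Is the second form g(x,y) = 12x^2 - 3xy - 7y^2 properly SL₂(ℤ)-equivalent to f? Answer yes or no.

D₁ = 345, D₂ = 345
river cycle of f (length 10): (5, 15, -6), (-6, 9, 11), (11, 13, -4), (-4, 11, 14), (14, 17, -1), (-1, 17, 14), (14, 11, -4), (-4, 13, 11), (11, 9, -6), (-6, 15, 5)
river cycle of g (length 10): (-7, 17, 2), (2, 15, -15), (-15, 15, 2), (2, 17, -7), (-7, 11, 8), (8, 5, -10), (-10, 15, 3), (3, 15, -10), (-10, 5, 8), (8, 11, -7)
cycles differ ⇒ inequivalent

no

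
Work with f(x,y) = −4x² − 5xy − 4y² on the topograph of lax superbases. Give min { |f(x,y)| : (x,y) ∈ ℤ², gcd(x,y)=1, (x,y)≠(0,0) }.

translate: b→-3 (≡5 mod 8), so (4,5,4)→(4,-3,3)
flip: (4,-3,3)→(3,3,4)
reduced (well bottom): (3,3,4) with a≤c, −a<b≤a
well minimum |f| = |-3| = 3 (negative-definite)

3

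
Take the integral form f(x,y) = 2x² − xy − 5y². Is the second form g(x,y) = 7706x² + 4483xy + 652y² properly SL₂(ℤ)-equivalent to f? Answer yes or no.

D₁ = 41, D₂ = 41
river cycle of f (length 10): (2, 3, -4), (-4, 5, 1), (1, 5, -4), (-4, 3, 2), (2, 5, -2), (-2, 3, 4), (4, 5, -1), (-1, 5, 4), (4, 3, -2), (-2, 5, 2)
river cycle of g (length 10): (1, 5, -4), (-4, 3, 2), (2, 5, -2), (-2, 3, 4), (4, 5, -1), (-1, 5, 4), (4, 3, -2), (-2, 5, 2), (2, 3, -4), (-4, 5, 1)
cycles coincide ⇒ equivalent

yes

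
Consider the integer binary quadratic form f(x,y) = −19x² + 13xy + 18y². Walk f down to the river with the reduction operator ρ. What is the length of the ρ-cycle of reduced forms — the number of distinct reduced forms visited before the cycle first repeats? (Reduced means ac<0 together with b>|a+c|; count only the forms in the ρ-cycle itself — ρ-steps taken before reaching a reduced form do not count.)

D = 1537, ⌊√D⌋ = 39
river: ρ → (18,23,-14)
river: ρ → (-14,33,8)
river: ρ → (8,31,-18)
river: ρ → (-18,5,21)
river: ρ → (21,37,-2)
river: ρ → (-2,39,2)
river: ρ → (2,37,-21)
river: ρ → (-21,5,18)
river: ρ → (18,31,-8)
river: ρ → (-8,33,14)
river: ρ → (14,23,-18)
river: ρ → (-18,13,19)
river: ρ → (19,25,-12)
river: ρ → (-12,23,21)
river: ρ → (21,19,-14)
river: ρ → (-14,37,3)
river: ρ → (3,35,-26)
river: ρ → (-26,17,12)
river: ρ → (12,31,-12)
river: ρ → (-12,17,26)
river: ρ → (26,35,-3)
river: ρ → (-3,37,14)
river: ρ → (14,19,-21)
river: ρ → (-21,23,12)
river: ρ → (12,25,-19)
river: ρ → (-19,13,18)
ρ-cycle length = 26 (tail of 0 descent steps not counted)

26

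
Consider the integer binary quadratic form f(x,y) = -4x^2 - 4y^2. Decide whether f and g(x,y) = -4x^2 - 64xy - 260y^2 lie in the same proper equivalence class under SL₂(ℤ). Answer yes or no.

D₁ = -64, D₂ = -64
f is negative-definite; reduce −f:
−f: reduced (well bottom): (4,0,4) with a≤c, −a<b≤a
flip sign back: reduced form of f is (-4,0,-4)
g is negative-definite; reduce −g:
−g: translate: b→0 (≡64 mod 8), so (4,64,260)→(4,0,4)
−g: reduced (well bottom): (4,0,4) with a≤c, −a<b≤a
flip sign back: reduced form of g is (-4,0,-4)
reduced forms (-4, 0, -4) vs (-4, 0, -4) ⇒ equivalent

yes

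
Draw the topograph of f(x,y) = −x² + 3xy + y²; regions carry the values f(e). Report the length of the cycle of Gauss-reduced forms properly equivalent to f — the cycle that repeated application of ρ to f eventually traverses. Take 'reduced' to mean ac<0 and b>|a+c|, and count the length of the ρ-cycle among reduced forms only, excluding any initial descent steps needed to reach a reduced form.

D = 13, ⌊√D⌋ = 3
river: ρ → (1,3,-1)
river: ρ → (-1,3,1)
ρ-cycle length = 2 (tail of 0 descent steps not counted)

2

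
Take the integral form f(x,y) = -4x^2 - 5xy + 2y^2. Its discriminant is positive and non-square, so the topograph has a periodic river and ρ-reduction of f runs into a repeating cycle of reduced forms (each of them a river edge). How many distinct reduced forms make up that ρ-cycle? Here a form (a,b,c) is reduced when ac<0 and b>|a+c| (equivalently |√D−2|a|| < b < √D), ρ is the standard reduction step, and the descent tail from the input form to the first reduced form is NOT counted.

D = 57, ⌊√D⌋ = 7
descent: ρ → (2,5,-4)  [lands on river]
river: ρ → (-4,3,3)
river: ρ → (3,3,-4)
river: ρ → (-4,5,2)
river: ρ → (2,7,-1)
river: ρ → (-1,7,2)
ρ-cycle length = 6 (tail of 1 descent step not counted)

6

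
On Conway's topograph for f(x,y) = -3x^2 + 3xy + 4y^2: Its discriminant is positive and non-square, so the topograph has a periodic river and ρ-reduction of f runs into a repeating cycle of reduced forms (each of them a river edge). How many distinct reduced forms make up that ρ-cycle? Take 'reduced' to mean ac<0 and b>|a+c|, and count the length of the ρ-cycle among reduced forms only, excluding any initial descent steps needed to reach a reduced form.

D = 57, ⌊√D⌋ = 7
river: ρ → (4,5,-2)
river: ρ → (-2,7,1)
river: ρ → (1,7,-2)
river: ρ → (-2,5,4)
river: ρ → (4,3,-3)
river: ρ → (-3,3,4)
ρ-cycle length = 6 (tail of 0 descent steps not counted)

6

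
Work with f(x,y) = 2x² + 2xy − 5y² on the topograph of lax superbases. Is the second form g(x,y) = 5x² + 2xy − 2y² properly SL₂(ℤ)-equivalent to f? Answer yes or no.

D₁ = 44, D₂ = 44
river cycle of f (length 2): (2, 6, -1), (-1, 6, 2)
river cycle of g (length 2): (-2, 6, 1), (1, 6, -2)
cycles differ ⇒ inequivalent

no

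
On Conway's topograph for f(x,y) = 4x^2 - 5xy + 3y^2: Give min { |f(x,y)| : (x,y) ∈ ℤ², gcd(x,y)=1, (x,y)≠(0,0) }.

translate: b→3 (≡-5 mod 8), so (4,-5,3)→(4,3,2)
flip: (4,3,2)→(2,-3,4)
translate: b→1 (≡-3 mod 4), so (2,-3,4)→(2,1,3)
reduced (well bottom): (2,1,3) with a≤c, −a<b≤a
well minimum = a = 2

2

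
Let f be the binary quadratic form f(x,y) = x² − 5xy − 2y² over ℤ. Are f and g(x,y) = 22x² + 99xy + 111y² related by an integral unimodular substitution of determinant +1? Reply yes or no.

D₁ = 33, D₂ = 33
river cycle of f (length 4): (-2, 5, 1), (1, 5, -2), (-2, 3, 3), (3, 3, -2)
river cycle of g (length 4): (1, 5, -2), (-2, 3, 3), (3, 3, -2), (-2, 5, 1)
cycles coincide ⇒ equivalent

yes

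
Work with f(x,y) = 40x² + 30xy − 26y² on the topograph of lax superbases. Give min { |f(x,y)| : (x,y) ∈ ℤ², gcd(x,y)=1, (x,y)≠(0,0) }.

river: ρ → (-26,22,44)
river: ρ → (44,66,-4)
river: ρ → (-4,70,10)
river: ρ → (10,70,-4)
river: ρ → (-4,66,44)
river: ρ → (44,22,-26)
river: ρ → (-26,30,40)
river: ρ → (40,50,-16)
river: ρ → (-16,46,46)
river: ρ → (46,46,-16)
river: ρ → (-16,50,40)
river: ρ → (40,30,-26)
closes: descent 0, river 12
min |a| on river = 4

4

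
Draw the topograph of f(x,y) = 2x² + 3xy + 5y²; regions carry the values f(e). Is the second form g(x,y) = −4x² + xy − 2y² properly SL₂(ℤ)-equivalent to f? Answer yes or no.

D₁ = -31, D₂ = -31
f: translate: b→-1 (≡3 mod 4), so (2,3,5)→(2,-1,4)
f: reduced (well bottom): (2,-1,4) with a≤c, −a<b≤a
g is negative-definite; reduce −g:
−g: flip: (4,-1,2)→(2,1,4)
−g: reduced (well bottom): (2,1,4) with a≤c, −a<b≤a
flip sign back: reduced form of g is (-2,-1,-4)
reduced forms (2, -1, 4) vs (-2, -1, -4) ⇒ inequivalent

no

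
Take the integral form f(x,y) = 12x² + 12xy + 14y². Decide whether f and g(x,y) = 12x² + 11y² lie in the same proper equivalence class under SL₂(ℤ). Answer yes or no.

D₁ = -528, D₂ = -528
f: reduced (well bottom): (12,12,14) with a≤c, −a<b≤a
g: flip: (12,0,11)→(11,0,12)
g: reduced (well bottom): (11,0,12) with a≤c, −a<b≤a
reduced forms (12, 12, 14) vs (11, 0, 12) ⇒ inequivalent

no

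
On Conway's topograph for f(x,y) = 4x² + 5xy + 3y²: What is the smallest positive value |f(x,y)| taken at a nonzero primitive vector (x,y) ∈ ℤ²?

translate: b→-3 (≡5 mod 8), so (4,5,3)→(4,-3,2)
flip: (4,-3,2)→(2,3,4)
translate: b→-1 (≡3 mod 4), so (2,3,4)→(2,-1,3)
reduced (well bottom): (2,-1,3) with a≤c, −a<b≤a
well minimum = a = 2

2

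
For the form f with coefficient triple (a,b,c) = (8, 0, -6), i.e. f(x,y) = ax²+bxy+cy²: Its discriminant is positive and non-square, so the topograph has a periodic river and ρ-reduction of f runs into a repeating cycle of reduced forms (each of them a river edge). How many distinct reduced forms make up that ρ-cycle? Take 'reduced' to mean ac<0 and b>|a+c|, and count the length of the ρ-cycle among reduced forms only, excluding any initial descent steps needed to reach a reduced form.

D = 192, ⌊√D⌋ = 13
descent: ρ → (-6,12,2)  [lands on river]
river: ρ → (2,12,-6)
ρ-cycle length = 2 (tail of 1 descent step not counted)

2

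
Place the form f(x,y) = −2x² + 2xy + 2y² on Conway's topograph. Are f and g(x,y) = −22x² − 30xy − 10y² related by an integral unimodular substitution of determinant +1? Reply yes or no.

D₁ = 20, D₂ = 20
river cycle of f (length 2): (2, 2, -2), (-2, 2, 2)
river cycle of g (length 2): (-2, 2, 2), (2, 2, -2)
cycles coincide ⇒ equivalent

yes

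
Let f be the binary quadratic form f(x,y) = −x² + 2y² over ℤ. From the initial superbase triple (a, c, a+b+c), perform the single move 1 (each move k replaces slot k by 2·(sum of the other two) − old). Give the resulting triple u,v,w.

start (-1,2,1) = (f(1,0),f(0,1),f(1,1))
replace slot 1: 2·(2+1) − (-1) = 7 → (7,2,1)

7,2,1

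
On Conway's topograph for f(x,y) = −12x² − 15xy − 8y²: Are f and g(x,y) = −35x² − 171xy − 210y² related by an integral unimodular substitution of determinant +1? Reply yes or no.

D₁ = -159, D₂ = -159
f is negative-definite; reduce −f:
−f: translate: b→-9 (≡15 mod 24), so (12,15,8)→(12,-9,5)
−f: flip: (12,-9,5)→(5,9,12)
−f: translate: b→-1 (≡9 mod 10), so (5,9,12)→(5,-1,8)
−f: reduced (well bottom): (5,-1,8) with a≤c, −a<b≤a
flip sign back: reduced form of f is (-5,1,-8)
g is negative-definite; reduce −g:
−g: translate: b→31 (≡171 mod 70), so (35,171,210)→(35,31,8)
−g: flip: (35,31,8)→(8,-31,35)
−g: translate: b→1 (≡-31 mod 16), so (8,-31,35)→(8,1,5)
−g: flip: (8,1,5)→(5,-1,8)
−g: reduced (well bottom): (5,-1,8) with a≤c, −a<b≤a
flip sign back: reduced form of g is (-5,1,-8)
reduced forms (-5, 1, -8) vs (-5, 1, -8) ⇒ equivalent

yes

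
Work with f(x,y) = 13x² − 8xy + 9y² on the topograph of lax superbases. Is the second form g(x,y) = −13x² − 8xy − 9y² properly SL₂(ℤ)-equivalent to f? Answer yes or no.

D₁ = -404, D₂ = -404
f: flip: (13,-8,9)→(9,8,13)
f: reduced (well bottom): (9,8,13) with a≤c, −a<b≤a
g is negative-definite; reduce −g:
−g: flip: (13,8,9)→(9,-8,13)
−g: reduced (well bottom): (9,-8,13) with a≤c, −a<b≤a
flip sign back: reduced form of g is (-9,8,-13)
reduced forms (9, 8, 13) vs (-9, 8, -13) ⇒ inequivalent

no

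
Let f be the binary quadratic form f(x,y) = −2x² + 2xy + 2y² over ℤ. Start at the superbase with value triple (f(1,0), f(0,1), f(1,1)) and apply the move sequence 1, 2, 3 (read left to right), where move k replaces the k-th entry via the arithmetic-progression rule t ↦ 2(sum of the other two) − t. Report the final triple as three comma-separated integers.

start (-2,2,2) = (f(1,0),f(0,1),f(1,1))
replace slot 1: 2·(2+2) − (-2) = 10 → (10,2,2)
replace slot 2: 2·(10+2) − 2 = 22 → (10,22,2)
replace slot 3: 2·(10+22) − 2 = 62 → (10,22,62)

10,22,62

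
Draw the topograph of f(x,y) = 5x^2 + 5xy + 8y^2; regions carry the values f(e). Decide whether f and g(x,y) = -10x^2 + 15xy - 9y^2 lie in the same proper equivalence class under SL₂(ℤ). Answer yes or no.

D₁ = -135, D₂ = -135
f: reduced (well bottom): (5,5,8) with a≤c, −a<b≤a
g is negative-definite; reduce −g:
−g: translate: b→5 (≡-15 mod 20), so (10,-15,9)→(10,5,4)
−g: flip: (10,5,4)→(4,-5,10)
−g: translate: b→3 (≡-5 mod 8), so (4,-5,10)→(4,3,9)
−g: reduced (well bottom): (4,3,9) with a≤c, −a<b≤a
flip sign back: reduced form of g is (-4,-3,-9)
reduced forms (5, 5, 8) vs (-4, -3, -9) ⇒ inequivalent

no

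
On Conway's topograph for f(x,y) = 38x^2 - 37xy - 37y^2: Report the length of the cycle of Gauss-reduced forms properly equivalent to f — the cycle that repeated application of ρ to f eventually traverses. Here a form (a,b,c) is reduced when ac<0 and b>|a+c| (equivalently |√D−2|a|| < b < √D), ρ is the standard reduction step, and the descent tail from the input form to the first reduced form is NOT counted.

D = 6993, ⌊√D⌋ = 83
descent: ρ → (-37,37,38)  [lands on river]
river: ρ → (38,39,-36)
river: ρ → (-36,33,41)
river: ρ → (41,49,-28)
river: ρ → (-28,63,27)
river: ρ → (27,45,-46)
river: ρ → (-46,47,26)
river: ρ → (26,57,-36)
river: ρ → (-36,15,47)
river: ρ → (47,79,-4)
river: ρ → (-4,81,27)
river: ρ → (27,81,-4)
river: ρ → (-4,79,47)
river: ρ → (47,15,-36)
river: ρ → (-36,57,26)
river: ρ → (26,47,-46)
river: ρ → (-46,45,27)
river: ρ → (27,63,-28)
river: ρ → (-28,49,41)
river: ρ → (41,33,-36)
river: ρ → (-36,39,38)
river: ρ → (38,37,-37)
ρ-cycle length = 22 (tail of 1 descent step not counted)

22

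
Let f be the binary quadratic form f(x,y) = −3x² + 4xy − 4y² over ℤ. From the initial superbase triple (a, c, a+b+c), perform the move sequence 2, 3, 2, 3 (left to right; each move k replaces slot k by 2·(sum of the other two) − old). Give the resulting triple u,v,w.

start (-3,-4,-3) = (f(1,0),f(0,1),f(1,1))
replace slot 2: 2·((-3)+(-3)) − (-4) = -8 → (-3,-8,-3)
replace slot 3: 2·((-3)+(-8)) − (-3) = -19 → (-3,-8,-19)
replace slot 2: 2·((-3)+(-19)) − (-8) = -36 → (-3,-36,-19)
replace slot 3: 2·((-3)+(-36)) − (-19) = -59 → (-3,-36,-59)

-3,-36,-59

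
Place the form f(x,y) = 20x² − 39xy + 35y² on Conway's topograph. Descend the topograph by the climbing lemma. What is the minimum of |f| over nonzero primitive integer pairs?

translate: b→1 (≡-39 mod 40), so (20,-39,35)→(20,1,16)
flip: (20,1,16)→(16,-1,20)
reduced (well bottom): (16,-1,20) with a≤c, −a<b≤a
well minimum = a = 16

16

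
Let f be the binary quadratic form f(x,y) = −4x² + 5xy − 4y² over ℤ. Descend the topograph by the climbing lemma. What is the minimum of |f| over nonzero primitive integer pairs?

translate: b→3 (≡-5 mod 8), so (4,-5,4)→(4,3,3)
flip: (4,3,3)→(3,-3,4)
translate: b→3 (≡-3 mod 6), so (3,-3,4)→(3,3,4)
reduced (well bottom): (3,3,4) with a≤c, −a<b≤a
well minimum |f| = |-3| = 3 (negative-definite)

3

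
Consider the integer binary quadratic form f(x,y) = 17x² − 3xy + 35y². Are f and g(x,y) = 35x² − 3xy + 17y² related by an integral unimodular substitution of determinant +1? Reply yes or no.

D₁ = -2371, D₂ = -2371
f: reduced (well bottom): (17,-3,35) with a≤c, −a<b≤a
g: flip: (35,-3,17)→(17,3,35)
g: reduced (well bottom): (17,3,35) with a≤c, −a<b≤a
reduced forms (17, -3, 35) vs (17, 3, 35) ⇒ inequivalent

no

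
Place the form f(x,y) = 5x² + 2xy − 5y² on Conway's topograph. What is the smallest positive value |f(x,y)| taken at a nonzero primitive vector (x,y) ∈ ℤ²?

river: ρ → (-5,8,2)
river: ρ → (2,8,-5)
river: ρ → (-5,2,5)
river: ρ → (5,8,-2)
river: ρ → (-2,8,5)
river: ρ → (5,2,-5)
closes: descent 0, river 6
min |a| on river = 2

2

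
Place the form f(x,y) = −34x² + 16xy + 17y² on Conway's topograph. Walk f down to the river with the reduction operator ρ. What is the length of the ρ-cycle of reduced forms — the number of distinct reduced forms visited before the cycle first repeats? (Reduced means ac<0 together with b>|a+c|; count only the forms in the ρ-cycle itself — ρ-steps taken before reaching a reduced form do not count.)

D = 2568, ⌊√D⌋ = 50
descent: ρ → (17,18,-33)  [lands on river]
river: ρ → (-33,48,2)
river: ρ → (2,48,-33)
river: ρ → (-33,18,17)
river: ρ → (17,50,-1)
river: ρ → (-1,50,17)
ρ-cycle length = 6 (tail of 1 descent step not counted)

6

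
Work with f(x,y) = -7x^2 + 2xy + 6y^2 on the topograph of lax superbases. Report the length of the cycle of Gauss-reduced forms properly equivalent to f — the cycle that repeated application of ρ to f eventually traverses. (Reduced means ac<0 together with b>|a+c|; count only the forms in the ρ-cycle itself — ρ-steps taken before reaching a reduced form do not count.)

D = 172, ⌊√D⌋ = 13
river: ρ → (6,10,-3)
river: ρ → (-3,8,9)
river: ρ → (9,10,-2)
river: ρ → (-2,10,9)
river: ρ → (9,8,-3)
river: ρ → (-3,10,6)
river: ρ → (6,2,-7)
river: ρ → (-7,12,1)
river: ρ → (1,12,-7)
river: ρ → (-7,2,6)
ρ-cycle length = 10 (tail of 0 descent steps not counted)

10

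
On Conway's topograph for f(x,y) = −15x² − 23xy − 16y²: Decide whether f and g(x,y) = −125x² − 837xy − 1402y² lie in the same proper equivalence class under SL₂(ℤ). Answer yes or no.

D₁ = -431, D₂ = -431
f is negative-definite; reduce −f:
−f: translate: b→-7 (≡23 mod 30), so (15,23,16)→(15,-7,8)
−f: flip: (15,-7,8)→(8,7,15)
−f: reduced (well bottom): (8,7,15) with a≤c, −a<b≤a
flip sign back: reduced form of f is (-8,-7,-15)
g is negative-definite; reduce −g:
−g: translate: b→87 (≡837 mod 250), so (125,837,1402)→(125,87,16)
−g: flip: (125,87,16)→(16,-87,125)
−g: translate: b→9 (≡-87 mod 32), so (16,-87,125)→(16,9,8)
−g: flip: (16,9,8)→(8,-9,16)
−g: translate: b→7 (≡-9 mod 16), so (8,-9,16)→(8,7,15)
−g: reduced (well bottom): (8,7,15) with a≤c, −a<b≤a
flip sign back: reduced form of g is (-8,-7,-15)
reduced forms (-8, -7, -15) vs (-8, -7, -15) ⇒ equivalent

yes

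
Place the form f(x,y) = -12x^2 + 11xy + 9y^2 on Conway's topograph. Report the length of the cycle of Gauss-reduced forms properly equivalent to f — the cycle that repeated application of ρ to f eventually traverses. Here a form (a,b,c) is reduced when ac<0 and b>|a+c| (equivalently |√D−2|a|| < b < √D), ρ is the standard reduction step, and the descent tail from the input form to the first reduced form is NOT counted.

D = 553, ⌊√D⌋ = 23
river: ρ → (9,7,-14)
river: ρ → (-14,21,2)
river: ρ → (2,23,-3)
river: ρ → (-3,19,16)
river: ρ → (16,13,-6)
river: ρ → (-6,23,1)
river: ρ → (1,23,-6)
river: ρ → (-6,13,16)
river: ρ → (16,19,-3)
river: ρ → (-3,23,2)
river: ρ → (2,21,-14)
river: ρ → (-14,7,9)
river: ρ → (9,11,-12)
river: ρ → (-12,13,8)
river: ρ → (8,19,-6)
river: ρ → (-6,17,11)
river: ρ → (11,5,-12)
river: ρ → (-12,19,4)
river: ρ → (4,21,-7)
river: ρ → (-7,21,4)
river: ρ → (4,19,-12)
river: ρ → (-12,5,11)
river: ρ → (11,17,-6)
river: ρ → (-6,19,8)
river: ρ → (8,13,-12)
river: ρ → (-12,11,9)
ρ-cycle length = 26 (tail of 0 descent steps not counted)

26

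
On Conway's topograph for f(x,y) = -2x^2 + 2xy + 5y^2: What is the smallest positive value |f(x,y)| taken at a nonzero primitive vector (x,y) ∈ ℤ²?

descent: ρ → (5,-2,-2)
descent: ρ → (-2,6,1)  [lands on river]
river: ρ → (1,6,-2)
closes: descent 2, river 2
min |a| on river = 1

1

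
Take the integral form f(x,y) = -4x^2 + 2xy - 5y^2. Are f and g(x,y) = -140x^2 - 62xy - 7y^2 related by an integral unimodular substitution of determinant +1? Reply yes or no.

D₁ = -76, D₂ = -76
f is negative-definite; reduce −f:
−f: reduced (well bottom): (4,-2,5) with a≤c, −a<b≤a
flip sign back: reduced form of f is (-4,2,-5)
g is negative-definite; reduce −g:
−g: flip: (140,62,7)→(7,-62,140)
−g: translate: b→-6 (≡-62 mod 14), so (7,-62,140)→(7,-6,4)
−g: flip: (7,-6,4)→(4,6,7)
−g: translate: b→-2 (≡6 mod 8), so (4,6,7)→(4,-2,5)
−g: reduced (well bottom): (4,-2,5) with a≤c, −a<b≤a
flip sign back: reduced form of g is (-4,2,-5)
reduced forms (-4, 2, -5) vs (-4, 2, -5) ⇒ equivalent

yes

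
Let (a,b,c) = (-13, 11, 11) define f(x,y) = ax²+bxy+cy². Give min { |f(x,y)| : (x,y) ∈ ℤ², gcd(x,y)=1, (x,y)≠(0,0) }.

river: ρ → (11,11,-13)
river: ρ → (-13,15,9)
river: ρ → (9,21,-7)
river: ρ → (-7,21,9)
river: ρ → (9,15,-13)
river: ρ → (-13,11,11)
closes: descent 0, river 6
min |a| on river = 7

7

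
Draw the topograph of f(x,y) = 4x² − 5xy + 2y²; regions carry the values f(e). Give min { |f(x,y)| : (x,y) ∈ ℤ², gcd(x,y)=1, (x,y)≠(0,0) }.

translate: b→3 (≡-5 mod 8), so (4,-5,2)→(4,3,1)
flip: (4,3,1)→(1,-3,4)
translate: b→1 (≡-3 mod 2), so (1,-3,4)→(1,1,2)
reduced (well bottom): (1,1,2) with a≤c, −a<b≤a
well minimum = a = 1

1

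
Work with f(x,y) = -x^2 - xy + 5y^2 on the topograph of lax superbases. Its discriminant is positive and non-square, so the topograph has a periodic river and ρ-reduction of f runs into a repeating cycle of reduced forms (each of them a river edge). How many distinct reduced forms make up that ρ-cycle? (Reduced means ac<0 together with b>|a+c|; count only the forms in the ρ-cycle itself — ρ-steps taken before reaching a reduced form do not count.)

D = 21, ⌊√D⌋ = 4
descent: ρ → (5,1,-1)
descent: ρ → (-1,3,3)  [lands on river]
river: ρ → (3,3,-1)
ρ-cycle length = 2 (tail of 2 descent steps not counted)

2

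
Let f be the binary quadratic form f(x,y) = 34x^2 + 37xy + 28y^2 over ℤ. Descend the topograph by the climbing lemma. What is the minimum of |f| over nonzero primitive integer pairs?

translate: b→-31 (≡37 mod 68), so (34,37,28)→(34,-31,25)
flip: (34,-31,25)→(25,31,34)
translate: b→-19 (≡31 mod 50), so (25,31,34)→(25,-19,28)
reduced (well bottom): (25,-19,28) with a≤c, −a<b≤a
well minimum = a = 25

25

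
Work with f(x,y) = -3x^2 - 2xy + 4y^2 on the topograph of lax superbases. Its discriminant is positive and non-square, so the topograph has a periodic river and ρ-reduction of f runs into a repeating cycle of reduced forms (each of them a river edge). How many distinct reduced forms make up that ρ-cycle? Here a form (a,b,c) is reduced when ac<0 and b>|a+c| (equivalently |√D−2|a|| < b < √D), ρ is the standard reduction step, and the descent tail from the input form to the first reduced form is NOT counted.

D = 52, ⌊√D⌋ = 7
descent: ρ → (4,2,-3)  [lands on river]
river: ρ → (-3,4,3)
river: ρ → (3,2,-4)
river: ρ → (-4,6,1)
river: ρ → (1,6,-4)
river: ρ → (-4,2,3)
river: ρ → (3,4,-3)
river: ρ → (-3,2,4)
river: ρ → (4,6,-1)
river: ρ → (-1,6,4)
ρ-cycle length = 10 (tail of 1 descent step not counted)

10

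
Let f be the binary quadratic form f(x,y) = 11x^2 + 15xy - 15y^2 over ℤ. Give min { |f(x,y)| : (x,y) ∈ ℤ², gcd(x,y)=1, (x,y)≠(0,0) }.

river: ρ → (-15,15,11)
river: ρ → (11,29,-1)
river: ρ → (-1,29,11)
river: ρ → (11,15,-15)
closes: descent 0, river 4
min |a| on river = 1

1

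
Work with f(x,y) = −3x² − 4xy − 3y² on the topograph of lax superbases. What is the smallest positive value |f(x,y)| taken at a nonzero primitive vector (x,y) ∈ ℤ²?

translate: b→-2 (≡4 mod 6), so (3,4,3)→(3,-2,2)
flip: (3,-2,2)→(2,2,3)
reduced (well bottom): (2,2,3) with a≤c, −a<b≤a
well minimum |f| = |-2| = 2 (negative-definite)

2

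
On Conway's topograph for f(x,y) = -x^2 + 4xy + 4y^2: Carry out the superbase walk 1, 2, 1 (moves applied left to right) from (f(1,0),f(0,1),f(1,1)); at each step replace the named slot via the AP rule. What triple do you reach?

start (-1,4,7) = (f(1,0),f(0,1),f(1,1))
replace slot 1: 2·(4+7) − (-1) = 23 → (23,4,7)
replace slot 2: 2·(23+7) − 4 = 56 → (23,56,7)
replace slot 1: 2·(56+7) − 23 = 103 → (103,56,7)

103,56,7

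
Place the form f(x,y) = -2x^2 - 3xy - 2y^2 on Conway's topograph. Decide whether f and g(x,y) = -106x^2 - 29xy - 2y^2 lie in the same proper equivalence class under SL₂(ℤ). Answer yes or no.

D₁ = -7, D₂ = -7
f is negative-definite; reduce −f:
−f: translate: b→-1 (≡3 mod 4), so (2,3,2)→(2,-1,1)
−f: flip: (2,-1,1)→(1,1,2)
−f: reduced (well bottom): (1,1,2) with a≤c, −a<b≤a
flip sign back: reduced form of f is (-1,-1,-2)
g is negative-definite; reduce −g:
−g: flip: (106,29,2)→(2,-29,106)
−g: translate: b→-1 (≡-29 mod 4), so (2,-29,106)→(2,-1,1)
−g: flip: (2,-1,1)→(1,1,2)
−g: reduced (well bottom): (1,1,2) with a≤c, −a<b≤a
flip sign back: reduced form of g is (-1,-1,-2)
reduced forms (-1, -1, -2) vs (-1, -1, -2) ⇒ equivalent

yes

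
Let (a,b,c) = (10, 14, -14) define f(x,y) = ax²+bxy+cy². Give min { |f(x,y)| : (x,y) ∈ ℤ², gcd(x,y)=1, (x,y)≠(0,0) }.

river: ρ → (-14,14,10)
river: ρ → (10,26,-2)
river: ρ → (-2,26,10)
river: ρ → (10,14,-14)
closes: descent 0, river 4
min |a| on river = 2

2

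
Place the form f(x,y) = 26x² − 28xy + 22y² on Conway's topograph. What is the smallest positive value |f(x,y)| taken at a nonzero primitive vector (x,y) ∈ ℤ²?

translate: b→24 (≡-28 mod 52), so (26,-28,22)→(26,24,20)
flip: (26,24,20)→(20,-24,26)
translate: b→16 (≡-24 mod 40), so (20,-24,26)→(20,16,22)
reduced (well bottom): (20,16,22) with a≤c, −a<b≤a
well minimum = a = 20

20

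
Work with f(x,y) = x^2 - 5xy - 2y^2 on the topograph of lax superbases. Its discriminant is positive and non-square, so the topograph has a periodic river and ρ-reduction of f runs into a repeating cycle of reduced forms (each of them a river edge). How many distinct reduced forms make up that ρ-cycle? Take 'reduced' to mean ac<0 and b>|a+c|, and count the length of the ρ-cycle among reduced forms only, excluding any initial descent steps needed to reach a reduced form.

D = 33, ⌊√D⌋ = 5
descent: ρ → (-2,5,1)  [lands on river]
river: ρ → (1,5,-2)
river: ρ → (-2,3,3)
river: ρ → (3,3,-2)
ρ-cycle length = 4 (tail of 1 descent step not counted)

4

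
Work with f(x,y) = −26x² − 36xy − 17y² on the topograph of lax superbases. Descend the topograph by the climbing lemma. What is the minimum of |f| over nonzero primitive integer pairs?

translate: b→-16 (≡36 mod 52), so (26,36,17)→(26,-16,7)
flip: (26,-16,7)→(7,16,26)
translate: b→2 (≡16 mod 14), so (7,16,26)→(7,2,17)
reduced (well bottom): (7,2,17) with a≤c, −a<b≤a
well minimum |f| = |-7| = 7 (negative-definite)

7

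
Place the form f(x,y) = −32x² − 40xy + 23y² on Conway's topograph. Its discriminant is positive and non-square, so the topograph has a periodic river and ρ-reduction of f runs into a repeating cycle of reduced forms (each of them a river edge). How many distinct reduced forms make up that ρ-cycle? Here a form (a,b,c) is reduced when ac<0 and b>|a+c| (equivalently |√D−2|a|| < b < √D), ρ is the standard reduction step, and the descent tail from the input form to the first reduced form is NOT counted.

D = 4544, ⌊√D⌋ = 67
descent: ρ → (23,40,-32)  [lands on river]
river: ρ → (-32,24,31)
river: ρ → (31,38,-25)
river: ρ → (-25,62,7)
river: ρ → (7,64,-16)
river: ρ → (-16,64,7)
river: ρ → (7,62,-25)
river: ρ → (-25,38,31)
river: ρ → (31,24,-32)
river: ρ → (-32,40,23)
river: ρ → (23,52,-20)
river: ρ → (-20,28,47)
river: ρ → (47,66,-1)
river: ρ → (-1,66,47)
river: ρ → (47,28,-20)
river: ρ → (-20,52,23)
ρ-cycle length = 16 (tail of 1 descent step not counted)

16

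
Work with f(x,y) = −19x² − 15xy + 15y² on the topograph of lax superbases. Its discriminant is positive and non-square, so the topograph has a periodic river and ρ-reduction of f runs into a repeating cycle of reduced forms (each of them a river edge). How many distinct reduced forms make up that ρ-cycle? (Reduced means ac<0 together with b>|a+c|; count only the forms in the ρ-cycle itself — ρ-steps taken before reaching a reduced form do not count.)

D = 1365, ⌊√D⌋ = 36
descent: ρ → (15,15,-19)  [lands on river]
river: ρ → (-19,23,11)
river: ρ → (11,21,-21)
river: ρ → (-21,21,11)
river: ρ → (11,23,-19)
river: ρ → (-19,15,15)
ρ-cycle length = 6 (tail of 1 descent step not counted)

6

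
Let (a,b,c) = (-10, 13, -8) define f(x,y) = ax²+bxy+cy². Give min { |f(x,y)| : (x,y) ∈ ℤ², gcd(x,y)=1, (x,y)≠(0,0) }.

translate: b→7 (≡-13 mod 20), so (10,-13,8)→(10,7,5)
flip: (10,7,5)→(5,-7,10)
translate: b→3 (≡-7 mod 10), so (5,-7,10)→(5,3,8)
reduced (well bottom): (5,3,8) with a≤c, −a<b≤a
well minimum |f| = |-5| = 5 (negative-definite)

5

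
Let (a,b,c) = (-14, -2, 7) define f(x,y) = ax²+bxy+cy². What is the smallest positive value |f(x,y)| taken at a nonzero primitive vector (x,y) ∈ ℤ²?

descent: ρ → (7,16,-5)  [lands on river]
river: ρ → (-5,14,10)
river: ρ → (10,6,-9)
river: ρ → (-9,12,7)
closes: descent 1, river 4
min |a| on river = 5

5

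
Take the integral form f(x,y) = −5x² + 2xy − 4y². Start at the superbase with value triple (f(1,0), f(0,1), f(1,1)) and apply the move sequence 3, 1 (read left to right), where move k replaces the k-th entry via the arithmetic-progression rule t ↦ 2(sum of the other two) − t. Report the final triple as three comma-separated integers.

start (-5,-4,-7) = (f(1,0),f(0,1),f(1,1))
replace slot 3: 2·((-5)+(-4)) − (-7) = -11 → (-5,-4,-11)
replace slot 1: 2·((-4)+(-11)) − (-5) = -25 → (-25,-4,-11)

-25,-4,-11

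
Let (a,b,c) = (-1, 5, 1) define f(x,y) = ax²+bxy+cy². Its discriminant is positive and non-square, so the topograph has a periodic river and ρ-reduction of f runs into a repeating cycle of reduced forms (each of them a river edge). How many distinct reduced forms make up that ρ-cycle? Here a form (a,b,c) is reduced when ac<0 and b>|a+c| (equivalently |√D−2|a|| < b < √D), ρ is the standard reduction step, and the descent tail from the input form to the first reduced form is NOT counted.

D = 29, ⌊√D⌋ = 5
river: ρ → (1,5,-1)
river: ρ → (-1,5,1)
ρ-cycle length = 2 (tail of 0 descent steps not counted)

2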